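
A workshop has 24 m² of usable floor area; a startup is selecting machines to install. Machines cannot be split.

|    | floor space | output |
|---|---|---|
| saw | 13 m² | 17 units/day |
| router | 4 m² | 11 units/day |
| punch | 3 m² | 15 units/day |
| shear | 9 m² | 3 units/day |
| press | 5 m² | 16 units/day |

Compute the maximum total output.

48

saw + punch + press: floor space 13 + 3 + 5 = 21 ≤ 24, output 17 + 15 + 16 = 48.
router + punch + shear + press: floor space 4 + 3 + 9 + 5 = 21 ≤ 24, output 11 + 15 + 3 + 16 = 45.
Best is saw, punch, and press with total output 48.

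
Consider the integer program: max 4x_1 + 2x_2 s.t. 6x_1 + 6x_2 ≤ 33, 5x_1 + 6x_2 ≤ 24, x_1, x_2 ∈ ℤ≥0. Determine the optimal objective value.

The continuous relaxation peaks at (4.8, 0) with value 19.20; rounding to a feasible lattice point costs some objective.
(x_1,x_2)=(4,0): 6·4+6·0=24≤33, 5·4+6·0=20≤24, objective 16.
(x_1,x_2)=(3,1): 6·3+6·1=24≤33, 5·3+6·1=21≤24, objective 14.
Maximum is 16 at (x_1,x_2)=(4,0).

16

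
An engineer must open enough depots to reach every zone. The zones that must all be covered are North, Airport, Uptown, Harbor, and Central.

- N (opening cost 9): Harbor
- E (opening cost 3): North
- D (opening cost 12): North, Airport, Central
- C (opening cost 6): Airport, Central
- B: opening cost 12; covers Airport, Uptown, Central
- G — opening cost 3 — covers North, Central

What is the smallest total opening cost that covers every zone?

24

The greedy cost-per-new-zone heuristic would pick G, C, N, and B for 30, but a cheaper cover exists.
Choose N, E, and B: together they cover North, Airport, Uptown, Harbor, Central — every zone.
Total opening cost: 9 + 3 + 12 = 24.
No cover costs less than 24.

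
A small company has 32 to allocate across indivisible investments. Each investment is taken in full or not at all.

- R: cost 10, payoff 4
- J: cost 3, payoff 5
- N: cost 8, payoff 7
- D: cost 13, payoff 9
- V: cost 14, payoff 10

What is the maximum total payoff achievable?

24

J + N + V: cost 3 + 8 + 14 = 25 ≤ 32, payoff 5 + 7 + 10 = 22.
J + N + D: cost 3 + 8 + 13 = 24 ≤ 32, payoff 5 + 7 + 9 = 21.
J + D + V: cost 3 + 13 + 14 = 30 ≤ 32, payoff 5 + 9 + 10 = 24.
Best is J, D, and V with total payoff 24.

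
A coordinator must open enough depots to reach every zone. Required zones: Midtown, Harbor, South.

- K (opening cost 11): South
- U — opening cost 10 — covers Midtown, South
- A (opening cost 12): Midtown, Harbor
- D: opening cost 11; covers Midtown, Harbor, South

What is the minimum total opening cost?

D alone covers Midtown, Harbor, South — every zone.
Total opening cost: 11.
No cover costs less than 11.

11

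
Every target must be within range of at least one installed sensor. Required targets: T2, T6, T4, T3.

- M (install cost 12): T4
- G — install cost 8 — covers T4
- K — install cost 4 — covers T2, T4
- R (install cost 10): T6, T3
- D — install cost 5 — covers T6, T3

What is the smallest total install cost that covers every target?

9

Choose K and D: together they cover T2, T6, T4, T3 — every target.
Total install cost: 4 + 5 = 9.
No cover costs less than 9.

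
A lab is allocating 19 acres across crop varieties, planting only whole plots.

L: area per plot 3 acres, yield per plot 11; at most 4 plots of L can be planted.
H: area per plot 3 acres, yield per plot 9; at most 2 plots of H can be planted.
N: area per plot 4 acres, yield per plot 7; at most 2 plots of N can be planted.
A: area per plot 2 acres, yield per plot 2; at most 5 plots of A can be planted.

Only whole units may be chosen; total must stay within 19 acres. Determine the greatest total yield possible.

4×L and 2×H: area 18 ≤ 19, yield 4·11 + 2·9 = 62.
4×L, 1×H, and 1×N: area 19 ≤ 19, yield 4·11 + 1·9 + 1·7 = 60.
Best is 62.

62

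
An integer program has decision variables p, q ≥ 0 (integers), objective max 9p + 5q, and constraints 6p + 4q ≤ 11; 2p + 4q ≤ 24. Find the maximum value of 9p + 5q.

Relaxing integrality, the LP optimum is 16.50 at (p,q) = (1.83, 0), which is not an integer point.
(p,q)=(1,1) is feasible, giving 14.
(p,q)=(0,2) is feasible, giving 10.
(p,q)=(1,0) is feasible, giving 9.
(p,q)=(0,1) is feasible, giving 5.
The best lattice point is (1,1), giving 14.

14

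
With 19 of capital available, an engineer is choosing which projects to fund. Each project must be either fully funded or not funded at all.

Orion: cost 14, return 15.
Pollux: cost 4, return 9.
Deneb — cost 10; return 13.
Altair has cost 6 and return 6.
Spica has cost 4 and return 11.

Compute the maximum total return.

33

Pollux + Altair + Spica: cost 4 + 6 + 4 = 14 ≤ 19, return 9 + 6 + 11 = 26.
Orion + Spica: cost 14 + 4 = 18 ≤ 19, return 15 + 11 = 26.
Pollux + Deneb + Spica: cost 4 + 10 + 4 = 18 ≤ 19, return 9 + 13 + 11 = 33.
Best is Pollux, Deneb, and Spica with total return 33.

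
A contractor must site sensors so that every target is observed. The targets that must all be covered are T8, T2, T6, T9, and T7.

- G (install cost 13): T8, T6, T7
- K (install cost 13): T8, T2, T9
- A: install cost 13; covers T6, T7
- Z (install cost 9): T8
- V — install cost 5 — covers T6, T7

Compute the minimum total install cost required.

18

This is a weighted set-cover instance.
Choose K and V: together they cover T8, T2, T6, T9, T7 — every target.
Total install cost: 13 + 5 = 18.
No cover costs less than 18.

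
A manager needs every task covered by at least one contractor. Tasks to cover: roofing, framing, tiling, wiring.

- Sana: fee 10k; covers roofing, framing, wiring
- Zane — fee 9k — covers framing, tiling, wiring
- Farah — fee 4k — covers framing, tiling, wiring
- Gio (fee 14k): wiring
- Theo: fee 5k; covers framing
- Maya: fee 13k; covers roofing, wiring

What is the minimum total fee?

14

Choose Sana and Farah: together they cover roofing, framing, tiling, wiring — every task.
Total fee: 10 + 4 = 14.
No cover costs less than 14.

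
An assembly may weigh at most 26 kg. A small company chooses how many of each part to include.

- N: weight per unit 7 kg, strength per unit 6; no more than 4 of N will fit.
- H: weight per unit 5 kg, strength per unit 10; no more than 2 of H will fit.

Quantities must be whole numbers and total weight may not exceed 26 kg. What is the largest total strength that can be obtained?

H has the best ratio (10/5); taking only H gives at most 2×10 = 20 (stopped by the supply cap of 2).
Mixing does better — 2×N and 2×H: weight 24 ≤ 26, strength 2·6 + 2·10 = 32.

32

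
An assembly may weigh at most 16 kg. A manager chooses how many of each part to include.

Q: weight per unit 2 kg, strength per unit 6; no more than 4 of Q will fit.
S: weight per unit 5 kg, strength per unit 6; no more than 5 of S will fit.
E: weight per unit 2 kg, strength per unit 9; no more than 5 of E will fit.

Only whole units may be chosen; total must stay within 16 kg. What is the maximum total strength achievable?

63

4×Q and 4×E: weight 16 ≤ 16, strength 4·6 + 4·9 = 60.
3×Q and 5×E: weight 16 ≤ 16, strength 3·6 + 5·9 = 63.
Best is 63.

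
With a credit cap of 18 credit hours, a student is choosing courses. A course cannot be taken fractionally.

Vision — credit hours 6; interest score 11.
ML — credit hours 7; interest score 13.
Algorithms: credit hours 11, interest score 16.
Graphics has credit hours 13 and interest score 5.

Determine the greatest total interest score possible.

29

Take ML and Algorithms: credit hours 7 + 11 = 18 ≤ 18, interest score 13 + 16 = 29.
No other feasible combination does better.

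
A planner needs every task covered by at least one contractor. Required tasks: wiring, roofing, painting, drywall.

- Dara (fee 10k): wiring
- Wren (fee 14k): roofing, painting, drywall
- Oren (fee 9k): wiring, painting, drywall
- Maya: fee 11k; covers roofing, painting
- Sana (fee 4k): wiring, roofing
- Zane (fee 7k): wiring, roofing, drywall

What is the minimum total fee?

13

This is a weighted set-cover instance.
Choose Oren and Sana: together they cover wiring, roofing, painting, drywall — every task.
Total fee: 9 + 4 = 13.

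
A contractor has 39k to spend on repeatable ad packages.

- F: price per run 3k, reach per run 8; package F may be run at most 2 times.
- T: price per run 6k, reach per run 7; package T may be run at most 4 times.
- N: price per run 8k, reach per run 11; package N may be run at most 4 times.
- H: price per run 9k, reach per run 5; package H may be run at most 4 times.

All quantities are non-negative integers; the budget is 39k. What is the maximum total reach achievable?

60

Take 2×F and 4×N: price 38 ≤ 39, reach 2·8 + 4·11 = 60.
F has the best ratio (8/3) and is taken to its limit of 2; remaining capacity is filled optimally with the others.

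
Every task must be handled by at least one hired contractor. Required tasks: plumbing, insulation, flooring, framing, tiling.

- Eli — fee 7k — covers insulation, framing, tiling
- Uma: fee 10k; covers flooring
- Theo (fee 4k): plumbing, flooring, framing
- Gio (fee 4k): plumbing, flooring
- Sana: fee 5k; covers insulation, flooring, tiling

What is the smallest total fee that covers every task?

Choose Theo and Sana: together they cover plumbing, insulation, flooring, framing, tiling — every task.
Total fee: 4 + 5 = 9.
No cover costs less than 9.

9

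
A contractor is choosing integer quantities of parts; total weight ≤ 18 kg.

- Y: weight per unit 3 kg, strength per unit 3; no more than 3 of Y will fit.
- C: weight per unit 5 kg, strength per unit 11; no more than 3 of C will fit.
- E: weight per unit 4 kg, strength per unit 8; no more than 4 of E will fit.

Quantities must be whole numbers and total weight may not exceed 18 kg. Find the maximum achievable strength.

38

Take 2×C and 2×E: weight 18 ≤ 18, strength 2·11 + 2·8 = 38.
No other integer combination yields more.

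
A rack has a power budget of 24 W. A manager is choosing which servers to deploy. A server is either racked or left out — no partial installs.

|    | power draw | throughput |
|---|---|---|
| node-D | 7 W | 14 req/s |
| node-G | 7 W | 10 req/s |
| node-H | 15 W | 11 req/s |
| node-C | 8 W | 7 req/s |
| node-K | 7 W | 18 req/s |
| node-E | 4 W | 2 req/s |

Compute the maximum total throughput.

42

node-D + node-C + node-K: power draw 7 + 8 + 7 = 22 ≤ 24, throughput 14 + 7 + 18 = 39.
node-D + node-G + node-K: power draw 7 + 7 + 7 = 21 ≤ 24, throughput 14 + 10 + 18 = 42.
Best is node-D, node-G, and node-K with total throughput 42.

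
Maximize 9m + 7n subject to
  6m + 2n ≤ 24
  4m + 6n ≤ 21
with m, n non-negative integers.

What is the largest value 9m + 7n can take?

(m,n)=(4,0): 6·4+2·0=24≤24, 4·4+6·0=16≤21, objective 36.
(m,n)=(3,1): 6·3+2·1=20≤24, 4·3+6·1=18≤21, objective 34.
(m,n)=(2,2): 6·2+2·2=16≤24, 4·2+6·2=20≤21, objective 32.
(m,n)=(3,0): 6·3+2·0=18≤24, 4·3+6·0=12≤21, objective 27.
No feasible integer point exceeds 36.

36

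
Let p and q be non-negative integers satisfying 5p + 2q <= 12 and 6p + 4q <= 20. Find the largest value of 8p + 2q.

(p,q)=(2,1): 5·2+2·1=12≤12, 6·2+4·1=16≤20, objective 18.
(p,q)=(2,0): 5·2+2·0=10≤12, 6·2+4·0=12≤20, objective 16.
(p,q)=(1,2): 5·1+2·2=9≤12, 6·1+4·2=14≤20, objective 12.
No feasible integer point exceeds 18.

18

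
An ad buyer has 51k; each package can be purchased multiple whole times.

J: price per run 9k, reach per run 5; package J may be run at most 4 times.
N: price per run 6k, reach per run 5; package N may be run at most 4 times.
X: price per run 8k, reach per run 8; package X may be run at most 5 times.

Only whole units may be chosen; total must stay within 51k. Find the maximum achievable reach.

Take 3×N and 4×X: price 50 ≤ 51, reach 3·5 + 4·8 = 47.
No other integer combination yields more.

47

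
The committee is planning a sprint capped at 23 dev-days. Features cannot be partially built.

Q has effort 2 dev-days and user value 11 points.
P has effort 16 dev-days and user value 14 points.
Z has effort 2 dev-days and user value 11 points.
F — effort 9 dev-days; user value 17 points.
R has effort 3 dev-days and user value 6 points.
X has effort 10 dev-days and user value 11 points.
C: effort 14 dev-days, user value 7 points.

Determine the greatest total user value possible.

Q + Z + F + X: effort 2 + 2 + 9 + 10 = 23 ≤ 23, user value 11 + 11 + 17 + 11 = 50.
Q + Z + F + R: effort 2 + 2 + 9 + 3 = 16 ≤ 23, user value 11 + 11 + 17 + 6 = 45.
Best is Q, Z, F, and X with total user value 50.

50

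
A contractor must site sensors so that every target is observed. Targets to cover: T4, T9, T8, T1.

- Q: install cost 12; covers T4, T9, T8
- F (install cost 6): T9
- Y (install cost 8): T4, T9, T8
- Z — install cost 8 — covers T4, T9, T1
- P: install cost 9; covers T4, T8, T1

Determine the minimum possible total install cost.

The greedy cost-per-new-target heuristic would pick Y and Z for 16, but a cheaper cover exists.
Choose F and P: together they cover T4, T9, T8, T1 — every target.
Total install cost: 6 + 9 = 15.
No cover costs less than 15.

15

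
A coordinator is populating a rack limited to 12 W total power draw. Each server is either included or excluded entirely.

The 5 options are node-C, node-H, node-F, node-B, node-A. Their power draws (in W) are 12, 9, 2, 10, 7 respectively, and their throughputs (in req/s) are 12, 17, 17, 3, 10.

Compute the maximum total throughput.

Allowing fractional choices, the relaxed optimum would be about 35.4, but servers are indivisible.
node-F + node-A: power draw 2 + 7 = 9 ≤ 12, throughput 17 + 10 = 27.
node-H + node-F: power draw 9 + 2 = 11 ≤ 12, throughput 17 + 17 = 34.
Best is node-H and node-F with total throughput 34.

34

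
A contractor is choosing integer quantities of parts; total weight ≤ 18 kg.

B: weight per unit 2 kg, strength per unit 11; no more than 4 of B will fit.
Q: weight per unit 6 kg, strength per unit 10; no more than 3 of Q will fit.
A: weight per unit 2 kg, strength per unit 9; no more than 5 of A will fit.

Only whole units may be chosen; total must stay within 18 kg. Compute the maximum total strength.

This is a bounded integer knapsack.
B has the best ratio (11/2); taking only B gives at most 4×11 = 44 (stopped by the supply cap of 4).
Mixing does better — 4×B and 5×A: weight 18 ≤ 18, strength 4·11 + 5·9 = 89.

89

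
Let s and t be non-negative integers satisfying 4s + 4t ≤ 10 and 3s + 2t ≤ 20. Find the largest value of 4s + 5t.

Relaxing integrality, the LP optimum is 12.50 at (s,t) = (0, 2.5), which is not an integer point.
(s,t)=(0,2): 4·0+4·2=8≤10, 3·0+2·2=4≤20, objective 10.
(s,t)=(1,1): 4·1+4·1=8≤10, 3·1+2·1=5≤20, objective 9.
(s,t)=(0,1): 4·0+4·1=4≤10, 3·0+2·1=2≤20, objective 5.
The best lattice point is (0,2), giving 10.

10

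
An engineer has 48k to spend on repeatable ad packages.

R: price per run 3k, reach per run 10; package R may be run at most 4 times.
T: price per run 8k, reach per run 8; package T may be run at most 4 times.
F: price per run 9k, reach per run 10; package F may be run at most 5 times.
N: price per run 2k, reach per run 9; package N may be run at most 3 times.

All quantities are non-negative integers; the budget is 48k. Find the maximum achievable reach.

4×R, 1×T, 2×F, and 3×N: price 44 ≤ 48, reach 4·10 + 1·8 + 2·10 + 3·9 = 95.
4×R, 3×F, and 3×N: price 45 ≤ 48, reach 4·10 + 3·10 + 3·9 = 97.
Best is 97.

97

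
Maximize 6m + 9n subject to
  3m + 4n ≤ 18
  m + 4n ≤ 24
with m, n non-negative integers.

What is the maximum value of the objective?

39

The continuous relaxation peaks at (0, 4.5) with value 40.50; rounding to a feasible lattice point costs some objective.
(m,n)=(2,3): 3·2+4·3=18≤18, 1·2+4·3=14≤24, objective 39.
(m,n)=(0,4): 3·0+4·4=16≤18, 1·0+4·4=16≤24, objective 36.
The best lattice point is (2,3), giving 39.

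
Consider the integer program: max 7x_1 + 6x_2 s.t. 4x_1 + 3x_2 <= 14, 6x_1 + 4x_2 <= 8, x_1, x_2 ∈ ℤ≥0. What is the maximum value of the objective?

12

(x_1,x_2)=(0,2): 4·0+3·2=6≤14, 6·0+4·2=8≤8, objective 12.
(x_1,x_2)=(0,1): 4·0+3·1=3≤14, 6·0+4·1=4≤8, objective 6.
No feasible integer point exceeds 12.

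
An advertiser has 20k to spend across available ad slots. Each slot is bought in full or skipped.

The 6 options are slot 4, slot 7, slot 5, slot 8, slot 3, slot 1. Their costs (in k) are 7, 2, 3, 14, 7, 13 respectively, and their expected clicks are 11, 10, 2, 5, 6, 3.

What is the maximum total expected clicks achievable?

Take slot 4, slot 7, slot 5, and slot 3: cost 7 + 2 + 3 + 7 = 19 ≤ 20, expected clicks 11 + 10 + 2 + 6 = 29.
No other feasible combination does better.

29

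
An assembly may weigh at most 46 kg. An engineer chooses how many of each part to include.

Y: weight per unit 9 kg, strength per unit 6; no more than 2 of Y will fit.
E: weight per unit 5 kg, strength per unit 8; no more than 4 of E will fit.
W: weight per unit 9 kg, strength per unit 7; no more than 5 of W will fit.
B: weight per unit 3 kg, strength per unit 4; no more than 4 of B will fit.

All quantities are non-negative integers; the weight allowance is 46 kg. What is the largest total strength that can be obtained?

55

This is a bounded integer knapsack.
4×E, 1×W, and 4×B: weight 41 ≤ 46, strength 4·8 + 1·7 + 4·4 = 55.
3×E, 2×W, and 4×B: weight 45 ≤ 46, strength 3·8 + 2·7 + 4·4 = 54.
Best is 55.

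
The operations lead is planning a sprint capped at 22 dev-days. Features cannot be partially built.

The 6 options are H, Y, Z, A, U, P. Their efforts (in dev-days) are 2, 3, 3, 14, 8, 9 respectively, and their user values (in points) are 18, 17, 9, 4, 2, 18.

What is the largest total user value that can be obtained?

This is a 0-1 knapsack instance.
H + Y + U + P: effort 2 + 3 + 8 + 9 = 22 ≤ 22, user value 18 + 17 + 2 + 18 = 55.
H + Y + Z + P: effort 2 + 3 + 3 + 9 = 17 ≤ 22, user value 18 + 17 + 9 + 18 = 62.
H + Y + P: effort 2 + 3 + 9 = 14 ≤ 22, user value 18 + 17 + 18 = 53.
Best is H, Y, Z, and P with total user value 62.

62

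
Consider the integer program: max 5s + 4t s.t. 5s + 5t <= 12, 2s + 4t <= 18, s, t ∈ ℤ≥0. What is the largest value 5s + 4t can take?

10

(s,t)=(2,0): 5·2+5·0=10≤12, 2·2+4·0=4≤18, objective 10.
(s,t)=(1,1): 5·1+5·1=10≤12, 2·1+4·1=6≤18, objective 9.
Maximum is 10 at (s,t)=(2,0).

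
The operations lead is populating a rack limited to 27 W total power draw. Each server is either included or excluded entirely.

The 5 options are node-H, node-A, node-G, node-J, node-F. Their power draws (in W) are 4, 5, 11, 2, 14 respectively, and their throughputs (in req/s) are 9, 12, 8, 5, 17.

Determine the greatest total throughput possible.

Take node-H, node-A, node-J, and node-F: power draw 4 + 5 + 2 + 14 = 25 ≤ 27, throughput 9 + 12 + 5 + 17 = 43.
No other feasible combination does better.

43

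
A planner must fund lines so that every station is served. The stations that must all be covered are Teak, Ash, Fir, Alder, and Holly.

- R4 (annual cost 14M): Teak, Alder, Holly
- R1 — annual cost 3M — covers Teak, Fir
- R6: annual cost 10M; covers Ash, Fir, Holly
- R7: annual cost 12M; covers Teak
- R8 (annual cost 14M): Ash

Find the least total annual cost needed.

24

The greedy cost-per-new-station heuristic would pick R1, R6, and R4 for 27, but a cheaper cover exists.
Choose R4 and R6: together they cover Teak, Ash, Fir, Alder, Holly — every station.
Total annual cost: 14 + 10 = 24.
No cover costs less than 24.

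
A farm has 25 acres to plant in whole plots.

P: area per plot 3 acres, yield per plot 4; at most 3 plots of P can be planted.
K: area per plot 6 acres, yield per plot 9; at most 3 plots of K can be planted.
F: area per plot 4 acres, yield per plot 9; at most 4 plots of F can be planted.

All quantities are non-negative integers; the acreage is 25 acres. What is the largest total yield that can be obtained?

49

F has the best ratio (9/4); taking only F gives at most 4×9 = 36 (stopped by the supply cap of 4).
Mixing does better — 1×P, 1×K, and 4×F: area 25 ≤ 25, yield 1·4 + 1·9 + 4·9 = 49.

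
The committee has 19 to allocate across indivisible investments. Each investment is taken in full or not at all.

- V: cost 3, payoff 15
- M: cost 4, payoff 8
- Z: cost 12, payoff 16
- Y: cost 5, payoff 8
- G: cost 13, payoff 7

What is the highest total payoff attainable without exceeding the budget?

39

Allowing fractional choices, the relaxed optimum would be about 40.3, but investments are indivisible.
V + M + Y: cost 3 + 4 + 5 = 12 ≤ 19, payoff 15 + 8 + 8 = 31.
V + M + Z: cost 3 + 4 + 12 = 19 ≤ 19, payoff 15 + 8 + 16 = 39.
Best is V, M, and Z with total payoff 39.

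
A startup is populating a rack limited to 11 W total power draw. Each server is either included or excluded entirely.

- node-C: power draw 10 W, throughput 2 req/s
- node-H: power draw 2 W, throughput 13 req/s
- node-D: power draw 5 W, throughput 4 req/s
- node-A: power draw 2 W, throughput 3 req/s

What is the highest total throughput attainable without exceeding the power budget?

Treat it as a binary knapsack problem.
Allowing fractional choices, the relaxed optimum would be about 20.4, but servers are indivisible.
node-H + node-D + node-A: power draw 2 + 5 + 2 = 9 ≤ 11, throughput 13 + 4 + 3 = 20.
node-H + node-A: power draw 2 + 2 = 4 ≤ 11, throughput 13 + 3 = 16.
node-H + node-D: power draw 2 + 5 = 7 ≤ 11, throughput 13 + 4 = 17.
Best is node-H, node-D, and node-A with total throughput 20.

20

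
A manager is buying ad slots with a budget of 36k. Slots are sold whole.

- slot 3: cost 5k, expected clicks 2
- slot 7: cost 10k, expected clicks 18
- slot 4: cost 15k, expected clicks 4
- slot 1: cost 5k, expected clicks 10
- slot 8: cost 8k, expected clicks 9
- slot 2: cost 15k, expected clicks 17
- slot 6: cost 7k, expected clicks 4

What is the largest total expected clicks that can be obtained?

Treat it as a binary knapsack problem.
Allowing fractional choices, the relaxed optimum would be about 51.8, but ad slots are indivisible.
slot 3 + slot 7 + slot 1 + slot 2: cost 5 + 10 + 5 + 15 = 35 ≤ 36, expected clicks 2 + 18 + 10 + 17 = 47.
slot 7 + slot 1 + slot 2: cost 10 + 5 + 15 = 30 ≤ 36, expected clicks 18 + 10 + 17 = 45.
slot 7 + slot 8 + slot 2: cost 10 + 8 + 15 = 33 ≤ 36, expected clicks 18 + 9 + 17 = 44.
Best is slot 3, slot 7, slot 1, and slot 2 with total expected clicks 47.

47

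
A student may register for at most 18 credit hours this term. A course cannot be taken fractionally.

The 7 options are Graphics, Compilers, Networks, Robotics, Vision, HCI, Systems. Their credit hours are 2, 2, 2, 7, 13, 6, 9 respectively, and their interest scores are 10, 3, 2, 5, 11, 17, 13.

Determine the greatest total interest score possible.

40

Take Graphics, HCI, and Systems: credit hours 2 + 6 + 9 = 17 ≤ 18, interest score 10 + 17 + 13 = 40.
No other feasible combination does better.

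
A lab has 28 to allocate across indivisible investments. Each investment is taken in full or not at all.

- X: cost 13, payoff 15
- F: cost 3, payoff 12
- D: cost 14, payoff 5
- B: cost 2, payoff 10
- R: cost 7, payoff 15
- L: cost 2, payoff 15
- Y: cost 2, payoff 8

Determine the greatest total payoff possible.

Allowing fractional choices, the relaxed optimum would be about 73.8, but investments are indivisible.
X + F + R + L + Y: cost 13 + 3 + 7 + 2 + 2 = 27 ≤ 28, payoff 15 + 12 + 15 + 15 + 8 = 65.
X + F + B + R + L: cost 13 + 3 + 2 + 7 + 2 = 27 ≤ 28, payoff 15 + 12 + 10 + 15 + 15 = 67.
Best is X, F, B, R, and L with total payoff 67.

67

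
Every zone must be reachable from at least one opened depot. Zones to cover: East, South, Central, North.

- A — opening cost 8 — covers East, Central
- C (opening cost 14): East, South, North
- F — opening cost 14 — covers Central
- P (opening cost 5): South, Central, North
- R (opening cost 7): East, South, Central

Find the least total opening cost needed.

This is a weighted set-cover instance.
Choose P and R: together they cover East, South, Central, North — every zone.
Total opening cost: 5 + 7 = 12.
No cover costs less than 12.

12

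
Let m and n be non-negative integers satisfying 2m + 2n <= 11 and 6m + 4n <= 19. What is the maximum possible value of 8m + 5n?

24

Relaxing integrality, the LP optimum is 25.33 at (m,n) = (3.17, 0), which is not an integer point.
(m,n)=(3,0): 2·3+2·0=6≤11, 6·3+4·0=18≤19, objective 24.
(m,n)=(2,1): 2·2+2·1=6≤11, 6·2+4·1=16≤19, objective 21.
(m,n)=(2,0): 2·2+2·0=4≤11, 6·2+4·0=12≤19, objective 16.
Maximum is 24 at (m,n)=(3,0).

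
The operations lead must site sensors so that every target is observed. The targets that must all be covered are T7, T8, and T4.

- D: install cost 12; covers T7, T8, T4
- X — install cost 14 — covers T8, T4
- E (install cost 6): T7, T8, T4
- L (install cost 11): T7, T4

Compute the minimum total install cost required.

E alone covers T7, T8, T4 — every target.
Total install cost: 6.
No cover costs less than 6.

6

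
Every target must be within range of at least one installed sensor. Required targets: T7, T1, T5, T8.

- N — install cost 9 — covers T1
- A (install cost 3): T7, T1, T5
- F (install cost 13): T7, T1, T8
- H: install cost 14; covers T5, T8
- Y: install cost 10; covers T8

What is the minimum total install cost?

This is a weighted set-cover instance.
Choose A and Y: together they cover T7, T1, T5, T8 — every target.
Total install cost: 3 + 10 = 13.
No cover costs less than 13.

13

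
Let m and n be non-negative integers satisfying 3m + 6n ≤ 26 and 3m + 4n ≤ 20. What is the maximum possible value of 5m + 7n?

34

Relaxing integrality, the LP optimum is 34.33 at (m,n) = (2.67, 3), which is not an integer point.
(m,n)=(4,2): 3·4+6·2=24≤26, 3·4+4·2=20≤20, objective 34.
(m,n)=(5,1): 3·5+6·1=21≤26, 3·5+4·1=19≤20, objective 32.
(m,n)=(2,3): 3·2+6·3=24≤26, 3·2+4·3=18≤20, objective 31.
The best lattice point is (4,2), giving 34.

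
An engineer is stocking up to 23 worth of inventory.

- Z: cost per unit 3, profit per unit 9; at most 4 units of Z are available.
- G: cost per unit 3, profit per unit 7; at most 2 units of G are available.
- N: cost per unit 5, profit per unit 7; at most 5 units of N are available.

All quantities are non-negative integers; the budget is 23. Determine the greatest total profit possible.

Z has the best ratio (9/3); taking only Z gives at most 4×9 = 36 (stopped by the supply cap of 4).
Mixing does better — 4×Z, 2×G, and 1×N: cost 23 ≤ 23, profit 4·9 + 2·7 + 1·7 = 57.

57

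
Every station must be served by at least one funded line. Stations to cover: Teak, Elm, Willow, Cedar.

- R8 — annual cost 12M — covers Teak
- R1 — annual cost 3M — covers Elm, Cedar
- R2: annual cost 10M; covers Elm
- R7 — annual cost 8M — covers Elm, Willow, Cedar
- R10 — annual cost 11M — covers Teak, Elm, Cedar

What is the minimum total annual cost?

This is an integer covering problem.
The greedy cost-per-new-station heuristic would pick R1, R7, and R10 for 22, but a cheaper cover exists.
Choose R7 and R10: together they cover Teak, Elm, Willow, Cedar — every station.
Total annual cost: 8 + 11 = 19.
No cover costs less than 19.

19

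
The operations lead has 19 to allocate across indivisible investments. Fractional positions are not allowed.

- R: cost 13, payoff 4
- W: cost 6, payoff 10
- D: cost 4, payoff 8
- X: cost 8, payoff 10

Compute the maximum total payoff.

28

Allowing fractional choices, the relaxed optimum would be about 28.3, but investments are indivisible.
W + D + X: cost 6 + 4 + 8 = 18 ≤ 19, payoff 10 + 8 + 10 = 28.
W + D: cost 6 + 4 = 10 ≤ 19, payoff 10 + 8 = 18.
W + X: cost 6 + 8 = 14 ≤ 19, payoff 10 + 10 = 20.
Best is W, D, and X with total payoff 28.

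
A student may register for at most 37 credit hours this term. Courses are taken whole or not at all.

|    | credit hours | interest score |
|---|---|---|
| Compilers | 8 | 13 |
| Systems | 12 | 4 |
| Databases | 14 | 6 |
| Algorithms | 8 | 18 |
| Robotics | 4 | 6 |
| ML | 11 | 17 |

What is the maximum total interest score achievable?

54

This is an integer program with binary decision variables.
Databases + Algorithms + Robotics + ML: credit hours 14 + 8 + 4 + 11 = 37 ≤ 37, interest score 6 + 18 + 6 + 17 = 47.
Compilers + Algorithms + Robotics + ML: credit hours 8 + 8 + 4 + 11 = 31 ≤ 37, interest score 13 + 18 + 6 + 17 = 54.
Compilers + Algorithms + ML: credit hours 8 + 8 + 11 = 27 ≤ 37, interest score 13 + 18 + 17 = 48.
Best is Compilers, Algorithms, Robotics, and ML with total interest score 54.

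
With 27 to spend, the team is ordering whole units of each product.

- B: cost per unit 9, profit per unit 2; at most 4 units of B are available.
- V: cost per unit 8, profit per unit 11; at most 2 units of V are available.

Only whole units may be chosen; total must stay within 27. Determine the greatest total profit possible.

24

This is a bounded integer knapsack.
2×V: cost 16 ≤ 27, profit 2·11 = 22.
1×B and 2×V: cost 25 ≤ 27, profit 1·2 + 2·11 = 24.
Best is 24.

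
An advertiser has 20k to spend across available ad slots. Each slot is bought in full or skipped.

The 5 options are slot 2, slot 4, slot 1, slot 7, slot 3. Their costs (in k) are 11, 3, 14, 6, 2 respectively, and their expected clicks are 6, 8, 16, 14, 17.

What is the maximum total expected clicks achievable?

41

slot 2 + slot 7 + slot 3: cost 11 + 6 + 2 = 19 ≤ 20, expected clicks 6 + 14 + 17 = 37.
slot 4 + slot 1 + slot 3: cost 3 + 14 + 2 = 19 ≤ 20, expected clicks 8 + 16 + 17 = 41.
slot 4 + slot 7 + slot 3: cost 3 + 6 + 2 = 11 ≤ 20, expected clicks 8 + 14 + 17 = 39.
Best is slot 4, slot 1, and slot 3 with total expected clicks 41.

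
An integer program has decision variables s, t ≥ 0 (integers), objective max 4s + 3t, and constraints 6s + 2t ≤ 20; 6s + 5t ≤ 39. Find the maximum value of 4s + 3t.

(s,t)=(1,6) is feasible, giving 22.
(s,t)=(0,7) is feasible, giving 21.
(s,t)=(1,5) is feasible, giving 19.
(s,t)=(0,6) is feasible, giving 18.
No feasible integer point exceeds 22.

22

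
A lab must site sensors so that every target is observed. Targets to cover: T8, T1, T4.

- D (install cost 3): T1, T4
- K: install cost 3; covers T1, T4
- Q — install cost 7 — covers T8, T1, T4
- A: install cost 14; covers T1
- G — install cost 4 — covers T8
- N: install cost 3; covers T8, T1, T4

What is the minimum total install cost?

3

N alone covers T8, T1, T4 — every target.
Total install cost: 3.
No cover costs less than 3.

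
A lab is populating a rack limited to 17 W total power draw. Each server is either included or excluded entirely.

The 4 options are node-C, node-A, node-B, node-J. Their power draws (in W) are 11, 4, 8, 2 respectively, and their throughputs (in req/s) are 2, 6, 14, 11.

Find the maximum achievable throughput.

31

Allowing fractional choices, the relaxed optimum would be about 31.5, but servers are indivisible.
node-A + node-B + node-J: power draw 4 + 8 + 2 = 14 ≤ 17, throughput 6 + 14 + 11 = 31.
node-B + node-J: power draw 8 + 2 = 10 ≤ 17, throughput 14 + 11 = 25.
Best is node-A, node-B, and node-J with total throughput 31.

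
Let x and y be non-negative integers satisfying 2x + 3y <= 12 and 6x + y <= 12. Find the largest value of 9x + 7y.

30

(x,y)=(1,3): 2·1+3·3=11≤12, 6·1+1·3=9≤12, objective 30.
(x,y)=(0,4): 2·0+3·4=12≤12, 6·0+1·4=4≤12, objective 28.
(x,y)=(1,2): 2·1+3·2=8≤12, 6·1+1·2=8≤12, objective 23.
Maximum is 30 at (x,y)=(1,3).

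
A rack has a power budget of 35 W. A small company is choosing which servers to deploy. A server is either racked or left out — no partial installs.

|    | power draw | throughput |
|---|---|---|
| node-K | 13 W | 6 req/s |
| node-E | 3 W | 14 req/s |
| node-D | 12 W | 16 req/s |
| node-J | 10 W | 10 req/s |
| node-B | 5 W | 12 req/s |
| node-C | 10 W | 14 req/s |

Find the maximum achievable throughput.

56

Take node-E, node-D, node-B, and node-C: power draw 3 + 12 + 5 + 10 = 30 ≤ 35, throughput 14 + 16 + 12 + 14 = 56.
No other feasible combination does better.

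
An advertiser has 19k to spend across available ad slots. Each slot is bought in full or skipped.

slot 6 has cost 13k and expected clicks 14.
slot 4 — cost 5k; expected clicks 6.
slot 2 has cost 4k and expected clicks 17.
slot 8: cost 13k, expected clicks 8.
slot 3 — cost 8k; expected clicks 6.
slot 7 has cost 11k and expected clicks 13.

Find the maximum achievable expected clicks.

31

Treat it as a binary knapsack problem.
Allowing fractional choices, the relaxed optimum would be about 34.8, but ad slots are indivisible.
slot 2 + slot 7: cost 4 + 11 = 15 ≤ 19, expected clicks 17 + 13 = 30.
slot 6 + slot 2: cost 13 + 4 = 17 ≤ 19, expected clicks 14 + 17 = 31.
Best is slot 6 and slot 2 with total expected clicks 31.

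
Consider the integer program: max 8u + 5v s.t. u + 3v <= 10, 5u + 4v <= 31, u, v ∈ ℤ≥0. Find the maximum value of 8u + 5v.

(u,v)=(6,0): 1·6+3·0=6≤10, 5·6+4·0=30≤31, objective 48.
(u,v)=(5,1): 1·5+3·1=8≤10, 5·5+4·1=29≤31, objective 45.
(u,v)=(5,0): 1·5+3·0=5≤10, 5·5+4·0=25≤31, objective 40.
Maximum is 48 at (u,v)=(6,0).

48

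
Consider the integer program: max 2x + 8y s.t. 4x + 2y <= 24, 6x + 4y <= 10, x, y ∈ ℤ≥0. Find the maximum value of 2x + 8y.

Relaxing integrality, the LP optimum is 20.00 at (x,y) = (0, 2.5), which is not an integer point.
(x,y)=(0,2) is feasible, giving 16.
(x,y)=(1,1) is feasible, giving 10.
(x,y)=(0,1) is feasible, giving 8.
Maximum is 16 at (x,y)=(0,2).

16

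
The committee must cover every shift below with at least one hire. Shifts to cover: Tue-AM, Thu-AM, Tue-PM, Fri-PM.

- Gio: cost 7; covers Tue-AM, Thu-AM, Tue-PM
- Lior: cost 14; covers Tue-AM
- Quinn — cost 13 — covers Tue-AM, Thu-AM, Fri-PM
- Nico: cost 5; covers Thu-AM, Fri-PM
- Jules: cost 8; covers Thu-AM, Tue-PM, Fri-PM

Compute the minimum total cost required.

This is a weighted set-cover instance.
Choose Gio and Nico: together they cover Tue-AM, Thu-AM, Tue-PM, Fri-PM — every shift.
Total cost: 7 + 5 = 12.
No cover costs less than 12.

12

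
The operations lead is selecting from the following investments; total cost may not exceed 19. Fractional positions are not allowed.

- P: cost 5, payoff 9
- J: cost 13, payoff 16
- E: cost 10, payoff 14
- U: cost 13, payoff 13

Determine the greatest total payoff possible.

P + E: cost 5 + 10 = 15 ≤ 19, payoff 9 + 14 = 23.
P + J: cost 5 + 13 = 18 ≤ 19, payoff 9 + 16 = 25.
Best is P and J with total payoff 25.

25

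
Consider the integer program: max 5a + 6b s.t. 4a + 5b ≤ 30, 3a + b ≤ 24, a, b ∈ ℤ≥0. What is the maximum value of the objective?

37

The continuous relaxation peaks at (7.5, 0) with value 37.50; rounding to a feasible lattice point costs some objective.
(a,b)=(5,2): 4·5+5·2=30≤30, 3·5+1·2=17≤24, objective 37.
(a,b)=(6,1): 4·6+5·1=29≤30, 3·6+1·1=19≤24, objective 36.
(a,b)=(7,0): 4·7+5·0=28≤30, 3·7+1·0=21≤24, objective 35.
Maximum is 37 at (a,b)=(5,2).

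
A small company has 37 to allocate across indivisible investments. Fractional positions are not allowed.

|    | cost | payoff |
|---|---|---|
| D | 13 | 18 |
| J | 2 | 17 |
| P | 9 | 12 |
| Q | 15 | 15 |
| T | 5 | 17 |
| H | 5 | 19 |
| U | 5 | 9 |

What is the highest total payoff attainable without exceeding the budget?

83

Allowing fractional choices, the relaxed optimum would be about 89.3, but investments are indivisible.
D + J + T + H + U: cost 13 + 2 + 5 + 5 + 5 = 30 ≤ 37, payoff 18 + 17 + 17 + 19 + 9 = 80.
D + J + P + T + H: cost 13 + 2 + 9 + 5 + 5 = 34 ≤ 37, payoff 18 + 17 + 12 + 17 + 19 = 83.
J + P + Q + T + H: cost 2 + 9 + 15 + 5 + 5 = 36 ≤ 37, payoff 17 + 12 + 15 + 17 + 19 = 80.
Best is D, J, P, T, and H with total payoff 83.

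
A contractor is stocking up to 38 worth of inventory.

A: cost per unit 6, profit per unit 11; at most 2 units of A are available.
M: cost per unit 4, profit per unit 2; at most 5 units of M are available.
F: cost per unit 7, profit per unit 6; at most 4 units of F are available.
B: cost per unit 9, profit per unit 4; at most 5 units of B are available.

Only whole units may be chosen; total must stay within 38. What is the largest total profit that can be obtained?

2×A and 3×F: cost 33 ≤ 38, profit 2·11 + 3·6 = 40.
2×A, 1×M, and 3×F: cost 37 ≤ 38, profit 2·11 + 1·2 + 3·6 = 42.
Best is 42.

42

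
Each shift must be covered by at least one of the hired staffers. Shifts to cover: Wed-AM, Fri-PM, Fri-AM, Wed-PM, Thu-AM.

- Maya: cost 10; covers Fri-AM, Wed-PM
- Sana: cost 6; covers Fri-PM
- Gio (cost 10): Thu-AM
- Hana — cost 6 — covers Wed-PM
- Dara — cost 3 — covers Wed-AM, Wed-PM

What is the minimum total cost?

29

Choose Maya, Sana, Gio, and Dara: together they cover Wed-AM, Fri-PM, Fri-AM, Wed-PM, Thu-AM — every shift.
Total cost: 10 + 6 + 10 + 3 = 29.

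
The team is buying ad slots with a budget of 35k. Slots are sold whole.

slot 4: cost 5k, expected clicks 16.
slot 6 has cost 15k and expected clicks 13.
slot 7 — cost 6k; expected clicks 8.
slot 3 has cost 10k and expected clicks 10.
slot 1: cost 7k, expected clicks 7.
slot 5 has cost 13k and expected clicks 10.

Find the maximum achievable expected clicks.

slot 4 + slot 3 + slot 1 + slot 5: cost 5 + 10 + 7 + 13 = 35 ≤ 35, expected clicks 16 + 10 + 7 + 10 = 43.
slot 4 + slot 7 + slot 3 + slot 5: cost 5 + 6 + 10 + 13 = 34 ≤ 35, expected clicks 16 + 8 + 10 + 10 = 44.
slot 4 + slot 6 + slot 7 + slot 1: cost 5 + 15 + 6 + 7 = 33 ≤ 35, expected clicks 16 + 13 + 8 + 7 = 44.
The maximum expected clicks is 44; one optimal choice is slot 4, slot 6, slot 7, and slot 1.

44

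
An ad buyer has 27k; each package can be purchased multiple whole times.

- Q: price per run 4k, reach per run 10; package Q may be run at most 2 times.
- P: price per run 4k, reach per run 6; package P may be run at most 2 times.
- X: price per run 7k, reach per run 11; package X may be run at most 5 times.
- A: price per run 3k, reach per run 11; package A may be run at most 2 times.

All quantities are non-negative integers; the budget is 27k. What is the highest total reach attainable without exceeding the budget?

59

This is a bounded integer knapsack.
A has the best ratio (11/3); taking only A gives at most 2×11 = 22 (stopped by the supply cap of 2).
Mixing does better — 2×Q, 1×P, 1×X, and 2×A: price 25 ≤ 27, reach 2·10 + 1·6 + 1·11 + 2·11 = 59.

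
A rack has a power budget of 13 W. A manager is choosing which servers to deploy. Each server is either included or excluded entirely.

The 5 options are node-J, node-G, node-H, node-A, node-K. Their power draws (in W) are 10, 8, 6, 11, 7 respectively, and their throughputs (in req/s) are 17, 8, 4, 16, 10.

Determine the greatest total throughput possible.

17

Treat it as a binary knapsack problem.
Allowing fractional choices, the relaxed optimum would be about 21.4, but servers are indivisible.
node-J: power draw 10 ≤ 13, throughput 17.
node-A: power draw 11 ≤ 13, throughput 16.
Best is node-J with total throughput 17.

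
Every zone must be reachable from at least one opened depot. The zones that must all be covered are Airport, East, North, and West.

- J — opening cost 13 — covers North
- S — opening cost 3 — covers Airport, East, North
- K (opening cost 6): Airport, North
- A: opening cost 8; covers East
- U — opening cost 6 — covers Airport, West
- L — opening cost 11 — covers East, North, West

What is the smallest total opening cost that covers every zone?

9

This is a weighted set-cover instance.
Choose S and U: together they cover Airport, East, North, West — every zone.
Total opening cost: 3 + 6 = 9.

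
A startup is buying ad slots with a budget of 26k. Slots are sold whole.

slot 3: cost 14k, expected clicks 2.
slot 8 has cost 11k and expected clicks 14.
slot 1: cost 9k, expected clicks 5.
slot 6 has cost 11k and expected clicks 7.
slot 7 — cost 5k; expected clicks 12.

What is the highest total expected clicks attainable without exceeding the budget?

Allowing fractional choices, the relaxed optimum would be about 32.4, but ad slots are indivisible.
slot 8 + slot 1 + slot 7: cost 11 + 9 + 5 = 25 ≤ 26, expected clicks 14 + 5 + 12 = 31.
slot 1 + slot 6 + slot 7: cost 9 + 11 + 5 = 25 ≤ 26, expected clicks 5 + 7 + 12 = 24.
slot 8 + slot 7: cost 11 + 5 = 16 ≤ 26, expected clicks 14 + 12 = 26.
Best is slot 8, slot 1, and slot 7 with total expected clicks 31.

31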